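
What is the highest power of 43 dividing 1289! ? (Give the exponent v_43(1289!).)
v_43(1289!) = 29

Legendre's formula: v_p(n!) = Σ_{k ≥ 1} ⌊n / p^k⌋. For p = 43, n = 1289, the terms are:
  ⌊1289/43^1⌋ = ⌊1289/43⌋ = 29
(the next term ⌊1289/43^2⌋ = 0, terminating the sum). Summing: v_43(1289!) = 29 = 29.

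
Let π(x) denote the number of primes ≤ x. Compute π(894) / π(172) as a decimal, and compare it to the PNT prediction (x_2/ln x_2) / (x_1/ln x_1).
π(894)/π(172) = 154/39 ≈ 3.9487;  PNT prediction ≈ 3.9370.

π(172) = 39 and π(894) = 154, so π(894)/π(172) ≈ 3.9487. The PNT-predicted ratio is (894/ln(894)) / (172/ln(172)) ≈ 3.9370. The two agree to within a few percent, as expected.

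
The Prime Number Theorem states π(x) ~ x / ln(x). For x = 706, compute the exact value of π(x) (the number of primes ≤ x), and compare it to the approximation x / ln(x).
π(706) = 126;  x/ln(x) ≈ 107.63;  relative error ≈ 14.58%.

Directly count primes up to 706: π(706) = 126. The PNT approximation gives 706/ln(706) ≈ 706/6.55962 ≈ 107.63. Relative error (π(x) − x/ln(x)) / π(x) ≈ 14.58%; the approximation is known to undercount slightly (Li(x) is a better estimate).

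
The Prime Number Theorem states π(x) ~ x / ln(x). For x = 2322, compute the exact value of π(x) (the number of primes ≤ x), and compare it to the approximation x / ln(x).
π(2322) = 344;  x/ln(x) ≈ 299.61;  relative error ≈ 12.91%.

Directly count primes up to 2322: π(2322) = 344. The PNT approximation gives 2322/ln(2322) ≈ 2322/7.75018 ≈ 299.61. Relative error (π(x) − x/ln(x)) / π(x) ≈ 12.91%; the approximation is known to undercount slightly (Li(x) is a better estimate).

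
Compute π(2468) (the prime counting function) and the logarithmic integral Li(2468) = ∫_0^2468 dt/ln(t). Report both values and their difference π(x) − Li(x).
π(2468) = 365;  Li(2468) ≈ 375.52;  π(x) − Li(x) ≈ -10.52.

Direct count of primes ≤ 2468 gives π(2468) = 365. Numerical evaluation of the logarithmic integral gives Li(2468) ≈ 375.52. The difference π(x) − Li(x) ≈ -10.52 is typically negative for small/moderate x (Li(x) overestimates), though Littlewood's theorem shows this sign changes infinitely often.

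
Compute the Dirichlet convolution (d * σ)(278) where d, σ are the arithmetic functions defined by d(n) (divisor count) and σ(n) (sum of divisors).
(d * σ)(278) = 710

Divisors of 278: [1, 2, 139, 278]. For each d | 278:
  d = 1: d(1) · σ(278/1) = 1 · 420 = 420
  d = 2: d(2) · σ(278/2) = 2 · 140 = 280
  d = 139: d(139) · σ(278/139) = 2 · 3 = 6
  d = 278: d(278) · σ(278/278) = 4 · 1 = 4
Summing: (d * σ)(278) = 420 + 280 + 6 + 4 = 710.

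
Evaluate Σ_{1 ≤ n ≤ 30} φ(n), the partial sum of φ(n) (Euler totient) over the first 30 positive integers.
Σ_{n ≤ 30} φ(n) = 278

Compute φ(n) for each 1 ≤ n ≤ 30: φ(1) = 1, φ(2) = 1, φ(3) = 2, φ(4) = 2, φ(5) = 4, φ(6) = 2, φ(7) = 6, φ(8) = 4, φ(9) = 6, φ(10) = 4, φ(11) = 10, φ(12) = 4, φ(13) = 12, φ(14) = 6, φ(15) = 8, φ(16) = 8, φ(17) = 16, φ(18) = 6, φ(19) = 18, φ(20) = 8, φ(21) = 12, φ(22) = 10, φ(23) = 22, φ(24) = 8, φ(25) = 20, φ(26) = 12, φ(27) = 18, φ(28) = 12, φ(29) = 28, φ(30) = 8. Summing all 30 values: 278. (Average order: Σ_{n ≤ x} φ(n) ~ (3/π²) x². For x = 30, (3/π²)·30² ≈ 273.57.)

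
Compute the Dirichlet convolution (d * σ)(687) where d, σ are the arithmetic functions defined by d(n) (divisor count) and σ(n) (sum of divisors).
(d * σ)(687) = 1392

Divisors of 687: [1, 3, 229, 687]. For each d | 687:
  d = 1: d(1) · σ(687/1) = 1 · 920 = 920
  d = 3: d(3) · σ(687/3) = 2 · 230 = 460
  d = 229: d(229) · σ(687/229) = 2 · 4 = 8
  d = 687: d(687) · σ(687/687) = 4 · 1 = 4
Summing: (d * σ)(687) = 920 + 460 + 8 + 4 = 1392.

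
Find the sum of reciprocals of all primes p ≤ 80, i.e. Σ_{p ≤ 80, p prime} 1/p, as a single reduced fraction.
Σ 1/p = 5692733621468679832887230172131/3217644767340672907899084554130

π(80) = 22, so the primes ≤ 80 are [2, 3, 5, 7, 11, 13, 17, 19, 23, 29, 31, 37, 41, 43, 47, 53, 59, 61, 67, 71, 73, 79]. Summing 1/p over these primes: 5692733621468679832887230172131/3217644767340672907899084554130 ≈ 1.7692. Mertens estimate ln ln(80) + 0.2615 ≈ 1.7390.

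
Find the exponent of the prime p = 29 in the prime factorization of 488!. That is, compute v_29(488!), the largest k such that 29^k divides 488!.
v_29(488!) = 16

Legendre's formula: v_p(n!) = Σ_{k ≥ 1} ⌊n / p^k⌋. For p = 29, n = 488, the terms are:
  ⌊488/29^1⌋ = ⌊488/29⌋ = 16
(the next term ⌊488/29^2⌋ = 0, terminating the sum). Summing: v_29(488!) = 16 = 16.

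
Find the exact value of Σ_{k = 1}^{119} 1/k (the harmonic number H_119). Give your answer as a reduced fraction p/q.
H_119 = 93164933029543732588289222815367988877515840444049/17379782769567790172972927968296006432665936992320

Direct summation: H_119 = 1 + 1/2 + ... + 1/119. The least common denominator is lcm(1, ..., 119) = 955888052326228459513511038256280353796626534577600; over this denominator the numerator is 955888052326228459513511038256280353796626534577600 + 477944026163114229756755519128140176898313267288800 + 318629350775409486504503679418760117932208844859200 + 238972013081557114878377759564070088449156633644400 + 191177610465245691902702207651256070759325306915520 + 159314675387704743252251839709380058966104422429600 + 136555436046604065644787291179468621970946647796800 + 119486006540778557439188879782035044224578316822200 + 106209783591803162168167893139586705977402948286400 + 95588805232622845951351103825628035379662653457760 + 86898913847838950864864639841480032163329684961600 + 79657337693852371626125919854690029483052211214800 + 73529850178940650731808541404329257984355887275200 + 68277718023302032822393645589734310985473323898400 + 63725870155081897300900735883752023586441768971840 + 59743003270389278719594439891017522112289158411100 + 56228708960366379971383002250369432576272149092800 + 53104891795901581084083946569793352988701474143200 + 50309897490854129448079528329277913357717186030400 + 47794402616311422975675551912814017689831326728880 + 45518478682201355214929097059822873990315549265600 + 43449456923919475432432319920740016081664842480800 + 41560350101140367804935262532881754512896805851200 + 39828668846926185813062959927345014741526105607400 + 38235522093049138380540441530251214151865061383104 + 36764925089470325365904270702164628992177943637600 + 35403261197267720722722631046528901992467649428800 + 34138859011651016411196822794867155492736661949200 + 32961656976766498603914173732975184613676777054400 + 31862935077540948650450367941876011793220884485920 + 30835098462136401919790678653428398509568597889600 + 29871501635194639359797219945508761056144579205550 + 28966304615946316954954879947160010721109894987200 + 28114354480183189985691501125184716288136074546400 + 27311087209320813128957458235893724394189329559360 + 26552445897950790542041973284896676494350737071600 + 25834812225033201608473271304223793345854771204800 + 25154948745427064724039764164638956678858593015200 + 24509950059646883577269513801443085994785295758400 + 23897201308155711487837775956407008844915663364440 + 23314342739664108768622220445275130580405525233600 + 22759239341100677607464548529911436995157774632800 + 22229954705261126965430489261773961716200617083200 + 21724728461959737716216159960370008040832421240400 + 21241956718360632433633578627917341195480589657280 + 20780175050570183902467631266440877256448402925600 + 20338043666515499138585341239495326676523968820800 + 19914334423463092906531479963672507370763052803700 + 19507919435229152234969613025638374567278092542400 + 19117761046524569190270220765125607075932530691552 + 18742902986788793323794334083456477525424049697600 + 18382462544735162682952135351082314496088971818800 + 18035623628796763387047378080307176486728802539200 + 17701630598633860361361315523264450996233824714400 + 17379782769567790172972927968296006432665936992320 + 17069429505825508205598411397433577746368330974600 + 16769965830284709816026509443092637785905728676800 + 16480828488383249301957086866487592306838388527200 + 16201492412308956940906966750106446674519093806400 + 15931467538770474325225183970938005896610442242960 + 15670295939774237041205098987807874652403713681600 + 15417549231068200959895339326714199254784298944800 + 15172826227400451738309699019940957996771849755200 + 14935750817597319679898609972754380528072289602775 + 14705970035788130146361708280865851596871177455040 + 14483152307973158477477439973580005360554947493600 + 14266985855615350141992702063526572444725769172800 + 14057177240091594992845750562592358144068037273200 + 13853450033713455934978420844293918170965601950400 + 13655543604660406564478729117946862197094664779680 + 13463212004594767035401563919102540194318683585600 + 13276222948975395271020986642448338247175368535800 + 13094356881181211774157685455565484298583925131200 + 12917406112516600804236635652111896672927385602400 + 12745174031016379460180147176750404717288353794368 + 12577474372713532362019882082319478339429296507600 + 12414130549691278694980662834497147451904240708800 + 12254975029823441788634756900721542997392647879200 + 12099848763623145057133051117168105744261095374400 + 11948600654077855743918887978203504422457831682220 + 11801087065755906907574210348842967330822549809600 + 11657171369832054384311110222637565290202762616800 + 11516723522002752524259169135617835587911163067200 + 11379619670550338803732274264955718497578887316400 + 11245741792073275994276600450073886515254429818560 + 11114977352630563482715244630886980858100308541600 + 10987218992255499534638057910991728204558925684800 + 10862364230979868858108079980185004020416210620200 + 10740315194676724264196753238834610716816028478400 + 10620978359180316216816789313958670597740294828640 + 10504264311277235818829791629189893997765126753600 + 10390087525285091951233815633220438628224201462800 + 10278366154045467306596892884476132836522865963200 + 10169021833257749569292670619747663338261984410400 + 10061979498170825889615905665855582671543437206080 + 9957167211731546453265739981836253685381526401850 + 9854516003363179994984649878930725296872438500800 + 9753959717614576117484806512819187283639046271200 + 9655434871982105651651626649053336907036631662400 + 9558880523262284595135110382562803537966265345776 + 9464238141843846133797138992636439146501252817600 + 9371451493394396661897167041728238762712024848800 + 9280466527439111257412728526760003434918704219200 + 9191231272367581341476067675541157248044485909400 + 9103695736440271042985819411964574798063109853120 + 9017811814398381693523689040153588243364401269600 + 8933533199310546350593561105198881811183425556800 + 8850815299316930180680657761632225498116912357200 + 8769615158956224399206523286754865631161711326400 + 8689891384783895086486463984148003216332968496160 + 8611604075011067202824423768074597781951590401600 + 8534714752912754102799205698716788873184165487300 + 8459186303771933270031071135011330564571916235200 + 8384982915142354908013254721546318892952864338400 + 8312070020228073560987052506576350902579361170240 + 8240414244191624650978543433243796153419194263600 + 8169983353215627859089837933814361998261765252800 + 8100746206154478470453483375053223337259546903200 + 8032672708623768567340428892909918939467449870400 = 5124071316624905292355907254845239388263371224422695, so H_119 = 5124071316624905292355907254845239388263371224422695/955888052326228459513511038256280353796626534577600; reducing by gcd(5124071316624905292355907254845239388263371224422695, 955888052326228459513511038256280353796626534577600) = 55 gives 93164933029543732588289222815367988877515840444049/17379782769567790172972927968296006432665936992320 ≈ 5.36053. (The PNT-adjacent estimate ln(119) + γ ≈ 5.35634 matches within O(1/n).)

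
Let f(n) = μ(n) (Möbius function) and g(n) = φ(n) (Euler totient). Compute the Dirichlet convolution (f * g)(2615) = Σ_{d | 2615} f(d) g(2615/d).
(μ * φ)(2615) = 1563

Divisors of 2615: [1, 5, 523, 2615]. For each d | 2615:
  d = 1: μ(1) · φ(2615/1) = 1 · 2088 = 2088
  d = 5: μ(5) · φ(2615/5) = -1 · 522 = -522
  d = 523: μ(523) · φ(2615/523) = -1 · 4 = -4
  d = 2615: μ(2615) · φ(2615/2615) = 1 · 1 = 1
Summing: (μ * φ)(2615) = 2088 + -522 + -4 + 1 = 1563.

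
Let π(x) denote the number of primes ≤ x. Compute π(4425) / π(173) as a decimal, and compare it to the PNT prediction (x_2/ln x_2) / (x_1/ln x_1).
π(4425)/π(173) = 602/40 ≈ 15.0500;  PNT prediction ≈ 15.7011.

π(173) = 40 and π(4425) = 602, so π(4425)/π(173) ≈ 15.0500. The PNT-predicted ratio is (4425/ln(4425)) / (173/ln(173)) ≈ 15.7011. The two agree to within a few percent, as expected.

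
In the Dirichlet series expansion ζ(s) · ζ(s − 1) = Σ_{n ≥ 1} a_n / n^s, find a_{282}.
σ(282) = 576

In the product (Σ m^0/m^s)(Σ k / k^s) = Σ (Σ_{d | n} d) / n^s, the coefficient of 1/n^s is σ(n) = Σ_{d | n} d. For n = 282, divisors are [1, 2, 3, 6, 47, 94, 141, 282]; summing: σ(282) = 576.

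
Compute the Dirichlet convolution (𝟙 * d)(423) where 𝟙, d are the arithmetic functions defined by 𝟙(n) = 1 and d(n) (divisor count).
(𝟙 * d)(423) = 18

Divisors of 423: [1, 3, 9, 47, 141, 423]. For each d | 423:
  d = 1: 𝟙(1) · d(423/1) = 1 · 6 = 6
  d = 3: 𝟙(3) · d(423/3) = 1 · 4 = 4
  d = 9: 𝟙(9) · d(423/9) = 1 · 2 = 2
  d = 47: 𝟙(47) · d(423/47) = 1 · 3 = 3
  d = 141: 𝟙(141) · d(423/141) = 1 · 2 = 2
  d = 423: 𝟙(423) · d(423/423) = 1 · 1 = 1
Summing: (𝟙 * d)(423) = 6 + 4 + 2 + 3 + 2 + 1 = 18.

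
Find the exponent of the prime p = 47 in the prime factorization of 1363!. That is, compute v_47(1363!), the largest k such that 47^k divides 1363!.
v_47(1363!) = 29

Legendre's formula: v_p(n!) = Σ_{k ≥ 1} ⌊n / p^k⌋. For p = 47, n = 1363, the terms are:
  ⌊1363/47^1⌋ = ⌊1363/47⌋ = 29
(the next term ⌊1363/47^2⌋ = 0, terminating the sum). Summing: v_47(1363!) = 29 = 29.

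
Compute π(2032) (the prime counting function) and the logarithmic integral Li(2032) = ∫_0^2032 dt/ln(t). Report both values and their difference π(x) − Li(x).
π(2032) = 308;  Li(2032) ≈ 319.01;  π(x) − Li(x) ≈ -11.01.

Direct count of primes ≤ 2032 gives π(2032) = 308. Numerical evaluation of the logarithmic integral gives Li(2032) ≈ 319.01. The difference π(x) − Li(x) ≈ -11.01 is typically negative for small/moderate x (Li(x) overestimates), though Littlewood's theorem shows this sign changes infinitely often.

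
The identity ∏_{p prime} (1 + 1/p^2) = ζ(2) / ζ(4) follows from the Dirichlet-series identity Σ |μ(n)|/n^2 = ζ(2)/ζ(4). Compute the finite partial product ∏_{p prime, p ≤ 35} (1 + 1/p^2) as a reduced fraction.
∏ = 7292191856800000/4827887490090357

The primes p ≤ 35 are [2, 3, 5, 7, 11, 13, 17, 19, 23, 29, 31]. For each, (1 + 1/p^2) = (p^2 + 1)/p^2. Multiplying these fractions over p ∈ [2, 3, 5, 7, 11, 13, 17, 19, 23, 29, 31] gives 7292191856800000/4827887490090357. (In the limit P → ∞ this tends to ζ(2)/ζ(4).)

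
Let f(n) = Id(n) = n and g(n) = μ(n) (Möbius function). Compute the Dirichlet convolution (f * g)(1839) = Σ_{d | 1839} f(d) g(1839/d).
(Id * μ)(1839) = 1224

Divisors of 1839: [1, 3, 613, 1839]. For each d | 1839:
  d = 1: Id(1) · μ(1839/1) = 1 · 1 = 1
  d = 3: Id(3) · μ(1839/3) = 3 · -1 = -3
  d = 613: Id(613) · μ(1839/613) = 613 · -1 = -613
  d = 1839: Id(1839) · μ(1839/1839) = 1839 · 1 = 1839
Summing: (Id * μ)(1839) = 1 + -3 + -613 + 1839 = 1224.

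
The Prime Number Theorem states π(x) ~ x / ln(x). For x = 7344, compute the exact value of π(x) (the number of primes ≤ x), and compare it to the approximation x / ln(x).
π(7344) = 935;  x/ln(x) ≈ 825.02;  relative error ≈ 11.76%.

Directly count primes up to 7344: π(7344) = 935. The PNT approximation gives 7344/ln(7344) ≈ 7344/8.90164 ≈ 825.02. Relative error (π(x) − x/ln(x)) / π(x) ≈ 11.76%; the approximation is known to undercount slightly (Li(x) is a better estimate).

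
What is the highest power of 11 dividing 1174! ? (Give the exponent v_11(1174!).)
v_11(1174!) = 115

Legendre's formula: v_p(n!) = Σ_{k ≥ 1} ⌊n / p^k⌋. For p = 11, n = 1174, the terms are:
  ⌊1174/11^1⌋ = ⌊1174/11⌋ = 106
  ⌊1174/11^2⌋ = ⌊1174/121⌋ = 9
(the next term ⌊1174/11^3⌋ = 0, terminating the sum). Summing: v_11(1174!) = 106 + 9 = 115.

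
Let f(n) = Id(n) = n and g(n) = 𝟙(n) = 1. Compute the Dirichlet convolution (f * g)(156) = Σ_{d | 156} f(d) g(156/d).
(Id * 𝟙)(156) = 392

Divisors of 156: [1, 2, 3, 4, 6, 12, 13, 26, 39, 52, 78, 156]. For each d | 156:
  d = 1: Id(1) · 𝟙(156/1) = 1 · 1 = 1
  d = 2: Id(2) · 𝟙(156/2) = 2 · 1 = 2
  d = 3: Id(3) · 𝟙(156/3) = 3 · 1 = 3
  d = 4: Id(4) · 𝟙(156/4) = 4 · 1 = 4
  d = 6: Id(6) · 𝟙(156/6) = 6 · 1 = 6
  d = 12: Id(12) · 𝟙(156/12) = 12 · 1 = 12
  d = 13: Id(13) · 𝟙(156/13) = 13 · 1 = 13
  d = 26: Id(26) · 𝟙(156/26) = 26 · 1 = 26
  d = 39: Id(39) · 𝟙(156/39) = 39 · 1 = 39
  d = 52: Id(52) · 𝟙(156/52) = 52 · 1 = 52
  d = 78: Id(78) · 𝟙(156/78) = 78 · 1 = 78
  d = 156: Id(156) · 𝟙(156/156) = 156 · 1 = 156
Summing: (Id * 𝟙)(156) = 1 + 2 + 3 + 4 + 6 + 12 + 13 + 26 + 39 + 52 + 78 + 156 = 392.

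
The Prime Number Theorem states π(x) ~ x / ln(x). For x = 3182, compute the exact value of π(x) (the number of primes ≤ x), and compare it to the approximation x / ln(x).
π(3182) = 450;  x/ln(x) ≈ 394.53;  relative error ≈ 12.33%.

Directly count primes up to 3182: π(3182) = 450. The PNT approximation gives 3182/ln(3182) ≈ 3182/8.06527 ≈ 394.53. Relative error (π(x) − x/ln(x)) / π(x) ≈ 12.33%; the approximation is known to undercount slightly (Li(x) is a better estimate).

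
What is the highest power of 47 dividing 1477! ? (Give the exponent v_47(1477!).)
v_47(1477!) = 31

Legendre's formula: v_p(n!) = Σ_{k ≥ 1} ⌊n / p^k⌋. For p = 47, n = 1477, the terms are:
  ⌊1477/47^1⌋ = ⌊1477/47⌋ = 31
(the next term ⌊1477/47^2⌋ = 0, terminating the sum). Summing: v_47(1477!) = 31 = 31.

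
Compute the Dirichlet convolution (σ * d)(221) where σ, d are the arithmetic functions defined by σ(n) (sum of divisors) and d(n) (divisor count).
(σ * d)(221) = 320

Divisors of 221: [1, 13, 17, 221]. For each d | 221:
  d = 1: σ(1) · d(221/1) = 1 · 4 = 4
  d = 13: σ(13) · d(221/13) = 14 · 2 = 28
  d = 17: σ(17) · d(221/17) = 18 · 2 = 36
  d = 221: σ(221) · d(221/221) = 252 · 1 = 252
Summing: (σ * d)(221) = 4 + 28 + 36 + 252 = 320.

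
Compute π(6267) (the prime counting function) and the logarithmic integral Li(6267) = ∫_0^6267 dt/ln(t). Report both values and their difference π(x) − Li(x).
π(6267) = 814;  Li(6267) ≈ 831.03;  π(x) − Li(x) ≈ -17.03.

Direct count of primes ≤ 6267 gives π(6267) = 814. Numerical evaluation of the logarithmic integral gives Li(6267) ≈ 831.03. The difference π(x) − Li(x) ≈ -17.03 is typically negative for small/moderate x (Li(x) overestimates), though Littlewood's theorem shows this sign changes infinitely often.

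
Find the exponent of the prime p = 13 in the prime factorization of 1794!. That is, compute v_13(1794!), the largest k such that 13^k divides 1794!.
v_13(1794!) = 148

Legendre's formula: v_p(n!) = Σ_{k ≥ 1} ⌊n / p^k⌋. For p = 13, n = 1794, the terms are:
  ⌊1794/13^1⌋ = ⌊1794/13⌋ = 138
  ⌊1794/13^2⌋ = ⌊1794/169⌋ = 10
(the next term ⌊1794/13^3⌋ = 0, terminating the sum). Summing: v_13(1794!) = 138 + 10 = 148.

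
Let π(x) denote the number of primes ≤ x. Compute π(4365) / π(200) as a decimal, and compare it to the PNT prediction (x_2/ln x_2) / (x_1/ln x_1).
π(4365)/π(200) = 596/46 ≈ 12.9565;  PNT prediction ≈ 13.7968.

π(200) = 46 and π(4365) = 596, so π(4365)/π(200) ≈ 12.9565. The PNT-predicted ratio is (4365/ln(4365)) / (200/ln(200)) ≈ 13.7968. The two agree to within a few percent, as expected.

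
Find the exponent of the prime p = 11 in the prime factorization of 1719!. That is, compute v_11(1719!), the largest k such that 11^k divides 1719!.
v_11(1719!) = 171

Legendre's formula: v_p(n!) = Σ_{k ≥ 1} ⌊n / p^k⌋. For p = 11, n = 1719, the terms are:
  ⌊1719/11^1⌋ = ⌊1719/11⌋ = 156
  ⌊1719/11^2⌋ = ⌊1719/121⌋ = 14
  ⌊1719/11^3⌋ = ⌊1719/1331⌋ = 1
(the next term ⌊1719/11^4⌋ = 0, terminating the sum). Summing: v_11(1719!) = 156 + 14 + 1 = 171.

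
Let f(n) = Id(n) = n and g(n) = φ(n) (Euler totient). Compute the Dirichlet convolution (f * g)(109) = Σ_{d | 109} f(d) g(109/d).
(Id * φ)(109) = 217

Divisors of 109: [1, 109]. For each d | 109:
  d = 1: Id(1) · φ(109/1) = 1 · 108 = 108
  d = 109: Id(109) · φ(109/109) = 109 · 1 = 109
Summing: (Id * φ)(109) = 108 + 109 = 217.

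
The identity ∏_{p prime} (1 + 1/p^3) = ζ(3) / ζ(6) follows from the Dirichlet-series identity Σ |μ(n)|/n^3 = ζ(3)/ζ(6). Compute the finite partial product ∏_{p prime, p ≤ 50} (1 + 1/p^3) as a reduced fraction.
∏ = 8015182591485824614015950466842624/6783810016842653083409665472454505

The primes p ≤ 50 are [2, 3, 5, 7, 11, 13, 17, 19, 23, 29, 31, 37, 41, 43, 47]. For each, (1 + 1/p^3) = (p^3 + 1)/p^3. Multiplying these fractions over p ∈ [2, 3, 5, 7, 11, 13, 17, 19, 23, 29, 31, 37, 41, 43, 47] gives 8015182591485824614015950466842624/6783810016842653083409665472454505. (In the limit P → ∞ this tends to ζ(3)/ζ(6).)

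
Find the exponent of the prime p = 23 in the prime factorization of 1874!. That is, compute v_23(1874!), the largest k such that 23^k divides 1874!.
v_23(1874!) = 84

Legendre's formula: v_p(n!) = Σ_{k ≥ 1} ⌊n / p^k⌋. For p = 23, n = 1874, the terms are:
  ⌊1874/23^1⌋ = ⌊1874/23⌋ = 81
  ⌊1874/23^2⌋ = ⌊1874/529⌋ = 3
(the next term ⌊1874/23^3⌋ = 0, terminating the sum). Summing: v_23(1874!) = 81 + 3 = 84.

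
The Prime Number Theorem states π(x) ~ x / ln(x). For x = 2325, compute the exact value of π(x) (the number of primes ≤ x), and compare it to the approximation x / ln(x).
π(2325) = 344;  x/ln(x) ≈ 299.94;  relative error ≈ 12.81%.

Directly count primes up to 2325: π(2325) = 344. The PNT approximation gives 2325/ln(2325) ≈ 2325/7.75148 ≈ 299.94. Relative error (π(x) − x/ln(x)) / π(x) ≈ 12.81%; the approximation is known to undercount slightly (Li(x) is a better estimate).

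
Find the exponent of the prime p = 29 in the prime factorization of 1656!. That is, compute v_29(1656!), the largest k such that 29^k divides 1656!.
v_29(1656!) = 58

Legendre's formula: v_p(n!) = Σ_{k ≥ 1} ⌊n / p^k⌋. For p = 29, n = 1656, the terms are:
  ⌊1656/29^1⌋ = ⌊1656/29⌋ = 57
  ⌊1656/29^2⌋ = ⌊1656/841⌋ = 1
(the next term ⌊1656/29^3⌋ = 0, terminating the sum). Summing: v_29(1656!) = 57 + 1 = 58.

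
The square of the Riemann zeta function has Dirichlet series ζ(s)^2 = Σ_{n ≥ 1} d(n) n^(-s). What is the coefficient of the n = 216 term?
d(216) = 16

ζ(s)^2 = (Σ 1/m^s)(Σ 1/k^s). The coefficient of 1/n^s in the product is the number of ordered pairs (m, k) with mk = n, which equals d(n). For n = 216, divisors are [1, 2, 3, 4, 6, 8, 9, 12, 18, 24, 27, 36, 54, 72, 108, 216], so d(216) = 16.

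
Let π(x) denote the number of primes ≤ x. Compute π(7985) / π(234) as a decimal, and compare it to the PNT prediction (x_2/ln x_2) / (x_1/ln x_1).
π(7985)/π(234) = 1006/51 ≈ 19.7255;  PNT prediction ≈ 20.7179.

π(234) = 51 and π(7985) = 1006, so π(7985)/π(234) ≈ 19.7255. The PNT-predicted ratio is (7985/ln(7985)) / (234/ln(234)) ≈ 20.7179. The two agree to within a few percent, as expected.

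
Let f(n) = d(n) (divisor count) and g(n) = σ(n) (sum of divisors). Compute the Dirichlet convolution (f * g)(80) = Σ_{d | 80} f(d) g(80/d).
(d * σ)(80) = 792

Divisors of 80: [1, 2, 4, 5, 8, 10, 16, 20, 40, 80]. For each d | 80:
  d = 1: d(1) · σ(80/1) = 1 · 186 = 186
  d = 2: d(2) · σ(80/2) = 2 · 90 = 180
  d = 4: d(4) · σ(80/4) = 3 · 42 = 126
  d = 5: d(5) · σ(80/5) = 2 · 31 = 62
  d = 8: d(8) · σ(80/8) = 4 · 18 = 72
  d = 10: d(10) · σ(80/10) = 4 · 15 = 60
  d = 16: d(16) · σ(80/16) = 5 · 6 = 30
  d = 20: d(20) · σ(80/20) = 6 · 7 = 42
  d = 40: d(40) · σ(80/40) = 8 · 3 = 24
  d = 80: d(80) · σ(80/80) = 10 · 1 = 10
Summing: (d * σ)(80) = 186 + 180 + 126 + 62 + 72 + 60 + 30 + 42 + 24 + 10 = 792.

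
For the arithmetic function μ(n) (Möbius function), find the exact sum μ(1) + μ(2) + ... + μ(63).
Σ_{n ≤ 63} μ(n) = -1

Compute μ(n) for each 1 ≤ n ≤ 63: μ(1) = 1, μ(2) = -1, μ(3) = -1, μ(4) = 0, μ(5) = -1, μ(6) = 1, μ(7) = -1, μ(8) = 0, μ(9) = 0, μ(10) = 1, μ(11) = -1, μ(12) = 0, μ(13) = -1, μ(14) = 1, μ(15) = 1, μ(16) = 0, μ(17) = -1, μ(18) = 0, μ(19) = -1, μ(20) = 0, μ(21) = 1, μ(22) = 1, μ(23) = -1, μ(24) = 0, μ(25) = 0, μ(26) = 1, μ(27) = 0, μ(28) = 0, μ(29) = -1, μ(30) = -1, μ(31) = -1, μ(32) = 0, μ(33) = 1, μ(34) = 1, μ(35) = 1, μ(36) = 0, μ(37) = -1, μ(38) = 1, μ(39) = 1, μ(40) = 0, μ(41) = -1, μ(42) = -1, μ(43) = -1, μ(44) = 0, μ(45) = 0, μ(46) = 1, μ(47) = -1, μ(48) = 0, μ(49) = 0, μ(50) = 0, μ(51) = 1, μ(52) = 0, μ(53) = -1, μ(54) = 0, μ(55) = 1, μ(56) = 0, μ(57) = 1, μ(58) = 1, μ(59) = -1, μ(60) = 0, μ(61) = -1, μ(62) = 1, μ(63) = 0. Summing all 63 values: -1. (Mertens function M(x) = Σ_{n ≤ x} μ(n); on average M(x) should be small (PNT ⟺ M(x) = o(x)).)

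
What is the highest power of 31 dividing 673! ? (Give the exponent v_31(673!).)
v_31(673!) = 21

Legendre's formula: v_p(n!) = Σ_{k ≥ 1} ⌊n / p^k⌋. For p = 31, n = 673, the terms are:
  ⌊673/31^1⌋ = ⌊673/31⌋ = 21
(the next term ⌊673/31^2⌋ = 0, terminating the sum). Summing: v_31(673!) = 21 = 21.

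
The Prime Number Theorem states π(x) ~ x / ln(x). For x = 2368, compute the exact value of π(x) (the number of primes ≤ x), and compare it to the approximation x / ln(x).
π(2368) = 350;  x/ln(x) ≈ 304.77;  relative error ≈ 12.92%.

Directly count primes up to 2368: π(2368) = 350. The PNT approximation gives 2368/ln(2368) ≈ 2368/7.76980 ≈ 304.77. Relative error (π(x) − x/ln(x)) / π(x) ≈ 12.92%; the approximation is known to undercount slightly (Li(x) is a better estimate).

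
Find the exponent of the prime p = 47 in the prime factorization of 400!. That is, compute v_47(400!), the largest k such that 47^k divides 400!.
v_47(400!) = 8

Legendre's formula: v_p(n!) = Σ_{k ≥ 1} ⌊n / p^k⌋. For p = 47, n = 400, the terms are:
  ⌊400/47^1⌋ = ⌊400/47⌋ = 8
(the next term ⌊400/47^2⌋ = 0, terminating the sum). Summing: v_47(400!) = 8 = 8.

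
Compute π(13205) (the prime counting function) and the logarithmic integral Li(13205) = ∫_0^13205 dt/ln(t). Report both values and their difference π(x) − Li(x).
π(13205) = 1570;  Li(13205) ≈ 1588.73;  π(x) − Li(x) ≈ -18.73.

Direct count of primes ≤ 13205 gives π(13205) = 1570. Numerical evaluation of the logarithmic integral gives Li(13205) ≈ 1588.73. The difference π(x) − Li(x) ≈ -18.73 is typically negative for small/moderate x (Li(x) overestimates), though Littlewood's theorem shows this sign changes infinitely often.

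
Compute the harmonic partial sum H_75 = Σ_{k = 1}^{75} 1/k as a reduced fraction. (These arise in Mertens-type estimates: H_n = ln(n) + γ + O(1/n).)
H_75 = 670758981768141571449624262218133/136851726813476721146087646859200

Direct summation: H_75 = 1 + 1/2 + ... + 1/75. The least common denominator is lcm(1, ..., 75) = 410555180440430163438262940577600; over this denominator the numerator is 410555180440430163438262940577600 + 205277590220215081719131470288800 + 136851726813476721146087646859200 + 102638795110107540859565735144400 + 82111036088086032687652588115520 + 68425863406738360573043823429600 + 58650740062918594776894705796800 + 51319397555053770429782867572200 + 45617242271158907048695882286400 + 41055518044043016343826294057760 + 37323198221857287585296630961600 + 34212931703369180286521911714800 + 31581167726186935649097149275200 + 29325370031459297388447352898400 + 27370345362695344229217529371840 + 25659698777526885214891433786100 + 24150304731790009614015467092800 + 22808621135579453524347941143200 + 21608167391601587549382260030400 + 20527759022021508171913147028880 + 19550246687639531592298235265600 + 18661599110928643792648315480800 + 17850225236540441888620127851200 + 17106465851684590143260955857400 + 16422207217617206537530517623104 + 15790583863093467824548574637600 + 15205747423719635682898627428800 + 14662685015729648694223676449200 + 14157075187601040118560791054400 + 13685172681347672114608764685920 + 13243715498078392368976223889600 + 12829849388763442607445716893050 + 12441066073952429195098876987200 + 12075152365895004807007733546400 + 11730148012583718955378941159360 + 11404310567789726762173970571600 + 11096085957849463876709809204800 + 10804083695800793774691130015200 + 10527055908728978549699049758400 + 10263879511010754085956573514440 + 10013540986351955205811291233600 + 9775123343819765796149117632800 + 9547794893963492172982859083200 + 9330799555464321896324157740400 + 9123448454231781409739176457280 + 8925112618270220944310063925600 + 8735216605115535392303466820800 + 8553232925842295071630477928700 + 8378677151845513539556386542400 + 8211103608808603268765258811552 + 8050101577263336538005155697600 + 7895291931546733912274287318800 + 7746324159253399310155904539200 + 7602873711859817841449313714400 + 7464639644371457517059326192320 + 7331342507864824347111838224600 + 7202722463867195849794086676800 + 7078537593800520059280395527200 + 6958562380346273956580727806400 + 6842586340673836057304382342960 + 6730412794105412515381359681600 + 6621857749039196184488111944800 + 6516748895879843864099411755200 + 6414924694381721303722858446525 + 6316233545237387129819429855040 + 6220533036976214597549438493600 + 6127689260304927812511387172800 + 6037576182947502403503866773200 + 5950075078846813962873375950400 + 5865074006291859477689470579680 + 5782467330146903710398069585600 + 5702155283894863381086985285800 + 5624043567677125526551547131200 + 5548042978924731938354904602400 + 5474069072539068845843505874368 = 2012276945304424714348872786654399, so H_75 = 2012276945304424714348872786654399/410555180440430163438262940577600; reducing by gcd(2012276945304424714348872786654399, 410555180440430163438262940577600) = 3 gives 670758981768141571449624262218133/136851726813476721146087646859200 ≈ 4.90136. (The PNT-adjacent estimate ln(75) + γ ≈ 4.89470 matches within O(1/n).)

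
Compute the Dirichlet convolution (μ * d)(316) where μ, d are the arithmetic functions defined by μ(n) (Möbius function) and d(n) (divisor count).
(μ * d)(316) = 1

Divisors of 316: [1, 2, 4, 79, 158, 316]. For each d | 316:
  d = 1: μ(1) · d(316/1) = 1 · 6 = 6
  d = 2: μ(2) · d(316/2) = -1 · 4 = -4
  d = 4: μ(4) · d(316/4) = 0 · 2 = 0
  d = 79: μ(79) · d(316/79) = -1 · 3 = -3
  d = 158: μ(158) · d(316/158) = 1 · 2 = 2
  d = 316: μ(316) · d(316/316) = 0 · 1 = 0
Summing: (μ * d)(316) = 6 + -4 + 0 + -3 + 2 + 0 = 1.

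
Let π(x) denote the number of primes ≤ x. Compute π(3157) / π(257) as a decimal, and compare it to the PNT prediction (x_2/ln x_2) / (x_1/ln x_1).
π(3157)/π(257) = 446/55 ≈ 8.1091;  PNT prediction ≈ 8.4600.

π(257) = 55 and π(3157) = 446, so π(3157)/π(257) ≈ 8.1091. The PNT-predicted ratio is (3157/ln(3157)) / (257/ln(257)) ≈ 8.4600. The two agree to within a few percent, as expected.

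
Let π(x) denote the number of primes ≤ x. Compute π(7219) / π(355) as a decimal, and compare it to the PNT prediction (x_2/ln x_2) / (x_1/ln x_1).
π(7219)/π(355) = 923/71 ≈ 13.0000;  PNT prediction ≈ 13.4404.

π(355) = 71 and π(7219) = 923, so π(7219)/π(355) ≈ 13.0000. The PNT-predicted ratio is (7219/ln(7219)) / (355/ln(355)) ≈ 13.4404. The two agree to within a few percent, as expected.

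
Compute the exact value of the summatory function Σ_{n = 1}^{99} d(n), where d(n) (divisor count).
Σ_{n ≤ 99} d(n) = 473

Compute d(n) for each 1 ≤ n ≤ 99: d(1) = 1, d(2) = 2, d(3) = 2, d(4) = 3, d(5) = 2, d(6) = 4, d(7) = 2, d(8) = 4, d(9) = 3, d(10) = 4, d(11) = 2, d(12) = 6, d(13) = 2, d(14) = 4, d(15) = 4, d(16) = 5, d(17) = 2, d(18) = 6, d(19) = 2, d(20) = 6, d(21) = 4, d(22) = 4, d(23) = 2, d(24) = 8, d(25) = 3, d(26) = 4, d(27) = 4, d(28) = 6, d(29) = 2, d(30) = 8, d(31) = 2, d(32) = 6, d(33) = 4, d(34) = 4, d(35) = 4, d(36) = 9, d(37) = 2, d(38) = 4, d(39) = 4, d(40) = 8, d(41) = 2, d(42) = 8, d(43) = 2, d(44) = 6, d(45) = 6, d(46) = 4, d(47) = 2, d(48) = 10, d(49) = 3, d(50) = 6, d(51) = 4, d(52) = 6, d(53) = 2, d(54) = 8, d(55) = 4, d(56) = 8, d(57) = 4, d(58) = 4, d(59) = 2, d(60) = 12, d(61) = 2, d(62) = 4, d(63) = 6, d(64) = 7, d(65) = 4, d(66) = 8, d(67) = 2, d(68) = 6, d(69) = 4, d(70) = 8, d(71) = 2, d(72) = 12, d(73) = 2, d(74) = 4, d(75) = 6, d(76) = 6, d(77) = 4, d(78) = 8, d(79) = 2, d(80) = 10, d(81) = 5, d(82) = 4, d(83) = 2, d(84) = 12, d(85) = 4, d(86) = 4, d(87) = 4, d(88) = 8, d(89) = 2, d(90) = 12, d(91) = 4, d(92) = 6, d(93) = 4, d(94) = 4, d(95) = 4, d(96) = 12, d(97) = 2, d(98) = 6, d(99) = 6. Summing all 99 values: 473. (Dirichlet's divisor formula: Σ_{n ≤ x} d(n) = x ln(x) + (2γ − 1) x + O(√x). For x = 99, the asymptotic estimate is ≈ 470.21.)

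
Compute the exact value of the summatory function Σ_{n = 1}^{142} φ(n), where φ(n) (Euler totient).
Σ_{n ≤ 142} φ(n) = 6162

Compute φ(n) for each 1 ≤ n ≤ 142: φ(1) = 1, φ(2) = 1, φ(3) = 2, φ(4) = 2, φ(5) = 4, φ(6) = 2, φ(7) = 6, φ(8) = 4, φ(9) = 6, φ(10) = 4, φ(11) = 10, φ(12) = 4, φ(13) = 12, φ(14) = 6, φ(15) = 8, φ(16) = 8, φ(17) = 16, φ(18) = 6, φ(19) = 18, φ(20) = 8, φ(21) = 12, φ(22) = 10, φ(23) = 22, φ(24) = 8, φ(25) = 20, φ(26) = 12, φ(27) = 18, φ(28) = 12, φ(29) = 28, φ(30) = 8, φ(31) = 30, φ(32) = 16, φ(33) = 20, φ(34) = 16, φ(35) = 24, φ(36) = 12, φ(37) = 36, φ(38) = 18, φ(39) = 24, φ(40) = 16, φ(41) = 40, φ(42) = 12, φ(43) = 42, φ(44) = 20, φ(45) = 24, φ(46) = 22, φ(47) = 46, φ(48) = 16, φ(49) = 42, φ(50) = 20, φ(51) = 32, φ(52) = 24, φ(53) = 52, φ(54) = 18, φ(55) = 40, φ(56) = 24, φ(57) = 36, φ(58) = 28, φ(59) = 58, φ(60) = 16, φ(61) = 60, φ(62) = 30, φ(63) = 36, φ(64) = 32, φ(65) = 48, φ(66) = 20, φ(67) = 66, φ(68) = 32, φ(69) = 44, φ(70) = 24, φ(71) = 70, φ(72) = 24, φ(73) = 72, φ(74) = 36, φ(75) = 40, φ(76) = 36, φ(77) = 60, φ(78) = 24, φ(79) = 78, φ(80) = 32, φ(81) = 54, φ(82) = 40, φ(83) = 82, φ(84) = 24, φ(85) = 64, φ(86) = 42, φ(87) = 56, φ(88) = 40, φ(89) = 88, φ(90) = 24, φ(91) = 72, φ(92) = 44, φ(93) = 60, φ(94) = 46, φ(95) = 72, φ(96) = 32, φ(97) = 96, φ(98) = 42, φ(99) = 60, φ(100) = 40, φ(101) = 100, φ(102) = 32, φ(103) = 102, φ(104) = 48, φ(105) = 48, φ(106) = 52, φ(107) = 106, φ(108) = 36, φ(109) = 108, φ(110) = 40, φ(111) = 72, φ(112) = 48, φ(113) = 112, φ(114) = 36, φ(115) = 88, φ(116) = 56, φ(117) = 72, φ(118) = 58, φ(119) = 96, φ(120) = 32, φ(121) = 110, φ(122) = 60, φ(123) = 80, φ(124) = 60, φ(125) = 100, φ(126) = 36, φ(127) = 126, φ(128) = 64, φ(129) = 84, φ(130) = 48, φ(131) = 130, φ(132) = 40, φ(133) = 108, φ(134) = 66, φ(135) = 72, φ(136) = 64, φ(137) = 136, φ(138) = 44, φ(139) = 138, φ(140) = 48, φ(141) = 92, φ(142) = 70. Summing all 142 values: 6162. (Average order: Σ_{n ≤ x} φ(n) ~ (3/π²) x². For x = 142, (3/π²)·142² ≈ 6129.12.)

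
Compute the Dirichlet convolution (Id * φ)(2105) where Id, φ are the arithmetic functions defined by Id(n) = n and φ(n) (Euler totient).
(Id * φ)(2105) = 7569

Divisors of 2105: [1, 5, 421, 2105]. For each d | 2105:
  d = 1: Id(1) · φ(2105/1) = 1 · 1680 = 1680
  d = 5: Id(5) · φ(2105/5) = 5 · 420 = 2100
  d = 421: Id(421) · φ(2105/421) = 421 · 4 = 1684
  d = 2105: Id(2105) · φ(2105/2105) = 2105 · 1 = 2105
Summing: (Id * φ)(2105) = 1680 + 2100 + 1684 + 2105 = 7569.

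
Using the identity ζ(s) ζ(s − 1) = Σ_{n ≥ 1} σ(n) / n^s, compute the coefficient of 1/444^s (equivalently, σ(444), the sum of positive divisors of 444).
σ(444) = 1064

In the product (Σ m^0/m^s)(Σ k / k^s) = Σ (Σ_{d | n} d) / n^s, the coefficient of 1/n^s is σ(n) = Σ_{d | n} d. For n = 444, divisors are [1, 2, 3, 4, 6, 12, 37, 74, 111, 148, 222, 444]; summing: σ(444) = 1064.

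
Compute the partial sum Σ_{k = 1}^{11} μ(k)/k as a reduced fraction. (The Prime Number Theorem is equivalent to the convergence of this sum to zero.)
Σ μ(k)/k = -1/2310

Values of μ(k) for 1 ≤ k ≤ 11: μ(1) = 1, μ(2) = -1, μ(3) = -1, μ(5) = -1, μ(6) = 1, μ(7) = -1, μ(10) = 1, μ(11) = -1, with μ = 0 on non-squarefree integers. Summing μ(k)/k for k where μ(k) ≠ 0 gives -1/2310 ≈ -0.0004. (PNT ⟺ this sum → 0 as n → ∞.)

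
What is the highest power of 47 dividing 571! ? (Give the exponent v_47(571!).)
v_47(571!) = 12

Legendre's formula: v_p(n!) = Σ_{k ≥ 1} ⌊n / p^k⌋. For p = 47, n = 571, the terms are:
  ⌊571/47^1⌋ = ⌊571/47⌋ = 12
(the next term ⌊571/47^2⌋ = 0, terminating the sum). Summing: v_47(571!) = 12 = 12.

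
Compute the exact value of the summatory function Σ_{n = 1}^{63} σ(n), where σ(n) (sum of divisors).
Σ_{n ≤ 63} σ(n) = 3276

Compute σ(n) for each 1 ≤ n ≤ 63: σ(1) = 1, σ(2) = 3, σ(3) = 4, σ(4) = 7, σ(5) = 6, σ(6) = 12, σ(7) = 8, σ(8) = 15, σ(9) = 13, σ(10) = 18, σ(11) = 12, σ(12) = 28, σ(13) = 14, σ(14) = 24, σ(15) = 24, σ(16) = 31, σ(17) = 18, σ(18) = 39, σ(19) = 20, σ(20) = 42, σ(21) = 32, σ(22) = 36, σ(23) = 24, σ(24) = 60, σ(25) = 31, σ(26) = 42, σ(27) = 40, σ(28) = 56, σ(29) = 30, σ(30) = 72, σ(31) = 32, σ(32) = 63, σ(33) = 48, σ(34) = 54, σ(35) = 48, σ(36) = 91, σ(37) = 38, σ(38) = 60, σ(39) = 56, σ(40) = 90, σ(41) = 42, σ(42) = 96, σ(43) = 44, σ(44) = 84, σ(45) = 78, σ(46) = 72, σ(47) = 48, σ(48) = 124, σ(49) = 57, σ(50) = 93, σ(51) = 72, σ(52) = 98, σ(53) = 54, σ(54) = 120, σ(55) = 72, σ(56) = 120, σ(57) = 80, σ(58) = 90, σ(59) = 60, σ(60) = 168, σ(61) = 62, σ(62) = 96, σ(63) = 104. Summing all 63 values: 3276. (Average order: Σ_{n ≤ x} σ(n) ~ (π²/12) x². For x = 63, (π²/12)·63² ≈ 3264.37.)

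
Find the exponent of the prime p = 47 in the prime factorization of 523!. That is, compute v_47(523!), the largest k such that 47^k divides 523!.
v_47(523!) = 11

Legendre's formula: v_p(n!) = Σ_{k ≥ 1} ⌊n / p^k⌋. For p = 47, n = 523, the terms are:
  ⌊523/47^1⌋ = ⌊523/47⌋ = 11
(the next term ⌊523/47^2⌋ = 0, terminating the sum). Summing: v_47(523!) = 11 = 11.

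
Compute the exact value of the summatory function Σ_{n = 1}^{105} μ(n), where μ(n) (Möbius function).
Σ_{n ≤ 105} μ(n) = -3

Compute μ(n) for each 1 ≤ n ≤ 105: μ(1) = 1, μ(2) = -1, μ(3) = -1, μ(4) = 0, μ(5) = -1, μ(6) = 1, μ(7) = -1, μ(8) = 0, μ(9) = 0, μ(10) = 1, μ(11) = -1, μ(12) = 0, μ(13) = -1, μ(14) = 1, μ(15) = 1, μ(16) = 0, μ(17) = -1, μ(18) = 0, μ(19) = -1, μ(20) = 0, μ(21) = 1, μ(22) = 1, μ(23) = -1, μ(24) = 0, μ(25) = 0, μ(26) = 1, μ(27) = 0, μ(28) = 0, μ(29) = -1, μ(30) = -1, μ(31) = -1, μ(32) = 0, μ(33) = 1, μ(34) = 1, μ(35) = 1, μ(36) = 0, μ(37) = -1, μ(38) = 1, μ(39) = 1, μ(40) = 0, μ(41) = -1, μ(42) = -1, μ(43) = -1, μ(44) = 0, μ(45) = 0, μ(46) = 1, μ(47) = -1, μ(48) = 0, μ(49) = 0, μ(50) = 0, μ(51) = 1, μ(52) = 0, μ(53) = -1, μ(54) = 0, μ(55) = 1, μ(56) = 0, μ(57) = 1, μ(58) = 1, μ(59) = -1, μ(60) = 0, μ(61) = -1, μ(62) = 1, μ(63) = 0, μ(64) = 0, μ(65) = 1, μ(66) = -1, μ(67) = -1, μ(68) = 0, μ(69) = 1, μ(70) = -1, μ(71) = -1, μ(72) = 0, μ(73) = -1, μ(74) = 1, μ(75) = 0, μ(76) = 0, μ(77) = 1, μ(78) = -1, μ(79) = -1, μ(80) = 0, μ(81) = 0, μ(82) = 1, μ(83) = -1, μ(84) = 0, μ(85) = 1, μ(86) = 1, μ(87) = 1, μ(88) = 0, μ(89) = -1, μ(90) = 0, μ(91) = 1, μ(92) = 0, μ(93) = 1, μ(94) = 1, μ(95) = 1, μ(96) = 0, μ(97) = -1, μ(98) = 0, μ(99) = 0, μ(100) = 0, μ(101) = -1, μ(102) = -1, μ(103) = -1, μ(104) = 0, μ(105) = -1. Summing all 105 values: -3. (Mertens function M(x) = Σ_{n ≤ x} μ(n); on average M(x) should be small (PNT ⟺ M(x) = o(x)).)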